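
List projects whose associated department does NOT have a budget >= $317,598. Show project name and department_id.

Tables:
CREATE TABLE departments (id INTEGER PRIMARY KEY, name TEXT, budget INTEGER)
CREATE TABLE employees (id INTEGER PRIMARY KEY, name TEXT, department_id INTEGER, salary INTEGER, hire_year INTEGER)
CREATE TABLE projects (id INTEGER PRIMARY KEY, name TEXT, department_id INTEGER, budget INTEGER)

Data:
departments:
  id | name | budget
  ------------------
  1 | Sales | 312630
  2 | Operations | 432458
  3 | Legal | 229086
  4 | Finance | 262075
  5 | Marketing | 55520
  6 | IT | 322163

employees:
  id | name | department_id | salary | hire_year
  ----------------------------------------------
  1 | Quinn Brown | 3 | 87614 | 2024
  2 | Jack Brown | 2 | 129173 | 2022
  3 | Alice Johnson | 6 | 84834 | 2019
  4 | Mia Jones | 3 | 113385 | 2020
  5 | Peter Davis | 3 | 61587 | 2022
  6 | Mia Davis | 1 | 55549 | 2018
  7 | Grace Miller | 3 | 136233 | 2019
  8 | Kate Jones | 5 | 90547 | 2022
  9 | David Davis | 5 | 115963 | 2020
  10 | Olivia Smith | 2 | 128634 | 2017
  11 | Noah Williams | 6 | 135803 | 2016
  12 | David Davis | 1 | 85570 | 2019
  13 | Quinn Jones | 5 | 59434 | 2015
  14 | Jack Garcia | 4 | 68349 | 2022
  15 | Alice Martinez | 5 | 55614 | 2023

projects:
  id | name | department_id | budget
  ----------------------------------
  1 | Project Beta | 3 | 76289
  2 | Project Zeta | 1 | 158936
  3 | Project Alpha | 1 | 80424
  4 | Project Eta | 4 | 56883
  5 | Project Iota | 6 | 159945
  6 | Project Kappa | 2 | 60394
SELECT name, department_id FROM projects WHERE department_id NOT IN (SELECT id FROM departments WHERE budget >= 317598)

Execution result:
name | department_id
Project Beta | 3
Project Zeta | 1
Project Alpha | 1
Project Eta | 4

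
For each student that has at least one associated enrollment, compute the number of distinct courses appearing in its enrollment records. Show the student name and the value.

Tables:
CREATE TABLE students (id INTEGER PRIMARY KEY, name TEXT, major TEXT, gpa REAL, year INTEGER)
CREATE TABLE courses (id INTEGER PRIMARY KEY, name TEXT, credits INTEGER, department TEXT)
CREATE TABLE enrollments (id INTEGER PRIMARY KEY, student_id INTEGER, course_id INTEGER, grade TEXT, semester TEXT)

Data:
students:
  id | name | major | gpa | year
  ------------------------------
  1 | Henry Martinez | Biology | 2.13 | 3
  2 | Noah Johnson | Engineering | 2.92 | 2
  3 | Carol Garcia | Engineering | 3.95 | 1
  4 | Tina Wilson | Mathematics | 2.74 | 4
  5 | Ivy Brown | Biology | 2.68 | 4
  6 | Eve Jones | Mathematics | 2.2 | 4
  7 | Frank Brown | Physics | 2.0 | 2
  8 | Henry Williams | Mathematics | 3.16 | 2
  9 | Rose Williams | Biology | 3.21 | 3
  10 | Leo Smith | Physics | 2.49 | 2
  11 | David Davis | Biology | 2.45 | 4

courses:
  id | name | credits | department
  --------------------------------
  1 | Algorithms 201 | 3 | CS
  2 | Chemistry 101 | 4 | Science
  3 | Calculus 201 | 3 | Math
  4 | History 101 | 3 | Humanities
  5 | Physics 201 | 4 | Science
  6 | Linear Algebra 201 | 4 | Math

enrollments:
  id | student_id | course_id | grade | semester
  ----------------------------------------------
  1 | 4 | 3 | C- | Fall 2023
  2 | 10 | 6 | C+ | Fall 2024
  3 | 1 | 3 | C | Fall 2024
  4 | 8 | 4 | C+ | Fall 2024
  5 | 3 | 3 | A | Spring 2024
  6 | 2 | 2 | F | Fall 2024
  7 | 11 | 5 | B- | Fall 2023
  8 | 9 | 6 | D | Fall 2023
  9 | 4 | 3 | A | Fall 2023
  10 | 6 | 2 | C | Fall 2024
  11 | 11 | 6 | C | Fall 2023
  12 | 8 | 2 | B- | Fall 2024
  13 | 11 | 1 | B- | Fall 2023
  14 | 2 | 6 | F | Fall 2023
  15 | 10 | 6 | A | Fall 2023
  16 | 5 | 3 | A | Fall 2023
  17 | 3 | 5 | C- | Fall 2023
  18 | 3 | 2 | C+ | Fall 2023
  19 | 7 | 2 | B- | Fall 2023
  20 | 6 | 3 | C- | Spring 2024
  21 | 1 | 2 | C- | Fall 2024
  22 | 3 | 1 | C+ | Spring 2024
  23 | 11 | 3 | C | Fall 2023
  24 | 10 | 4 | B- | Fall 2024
SELECT p.name, COUNT(DISTINCT c.course_id) AS distinct_course_count FROM enrollments c JOIN students p ON c.student_id = p.id GROUP BY p.id, p.name

Execution result:
name | distinct_course_count
Henry Martinez | 2
Noah Johnson | 2
Carol Garcia | 4
Tina Wilson | 1
Ivy Brown | 1
Eve Jones | 2
Frank Brown | 1
Henry Williams | 2
Rose Williams | 1
Leo Smith | 2
David Davis | 4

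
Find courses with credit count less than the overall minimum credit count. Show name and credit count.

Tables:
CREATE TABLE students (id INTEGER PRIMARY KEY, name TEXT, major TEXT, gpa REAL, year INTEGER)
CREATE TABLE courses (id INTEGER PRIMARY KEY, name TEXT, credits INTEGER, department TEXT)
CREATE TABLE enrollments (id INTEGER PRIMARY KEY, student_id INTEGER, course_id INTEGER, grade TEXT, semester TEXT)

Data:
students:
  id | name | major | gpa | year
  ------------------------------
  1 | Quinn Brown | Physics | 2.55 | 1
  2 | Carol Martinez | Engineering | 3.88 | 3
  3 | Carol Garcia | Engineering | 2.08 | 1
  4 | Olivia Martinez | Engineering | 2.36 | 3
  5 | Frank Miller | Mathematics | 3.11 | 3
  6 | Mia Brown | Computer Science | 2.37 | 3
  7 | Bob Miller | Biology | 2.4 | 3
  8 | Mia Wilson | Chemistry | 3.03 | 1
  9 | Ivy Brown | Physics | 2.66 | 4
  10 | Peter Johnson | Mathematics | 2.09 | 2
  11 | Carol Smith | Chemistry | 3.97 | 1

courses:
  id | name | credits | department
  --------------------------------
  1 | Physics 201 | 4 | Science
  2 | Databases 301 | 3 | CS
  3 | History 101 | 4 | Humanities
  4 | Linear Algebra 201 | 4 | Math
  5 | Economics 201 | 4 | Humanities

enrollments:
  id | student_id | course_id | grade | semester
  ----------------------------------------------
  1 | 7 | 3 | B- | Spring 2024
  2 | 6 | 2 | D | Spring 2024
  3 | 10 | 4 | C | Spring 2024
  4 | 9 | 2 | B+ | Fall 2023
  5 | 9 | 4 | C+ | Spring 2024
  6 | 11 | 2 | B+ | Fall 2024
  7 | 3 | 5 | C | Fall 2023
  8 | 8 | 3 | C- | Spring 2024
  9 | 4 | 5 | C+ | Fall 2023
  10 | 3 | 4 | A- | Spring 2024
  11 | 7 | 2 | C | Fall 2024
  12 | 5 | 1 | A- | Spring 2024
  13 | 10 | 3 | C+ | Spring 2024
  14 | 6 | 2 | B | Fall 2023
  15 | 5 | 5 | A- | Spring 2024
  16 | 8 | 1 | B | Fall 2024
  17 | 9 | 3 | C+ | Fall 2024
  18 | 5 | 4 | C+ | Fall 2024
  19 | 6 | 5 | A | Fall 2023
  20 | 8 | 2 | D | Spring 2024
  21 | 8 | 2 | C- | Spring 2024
SELECT name, credits FROM courses WHERE credits < (SELECT MIN(credits) FROM courses)

Execution result:
(no rows)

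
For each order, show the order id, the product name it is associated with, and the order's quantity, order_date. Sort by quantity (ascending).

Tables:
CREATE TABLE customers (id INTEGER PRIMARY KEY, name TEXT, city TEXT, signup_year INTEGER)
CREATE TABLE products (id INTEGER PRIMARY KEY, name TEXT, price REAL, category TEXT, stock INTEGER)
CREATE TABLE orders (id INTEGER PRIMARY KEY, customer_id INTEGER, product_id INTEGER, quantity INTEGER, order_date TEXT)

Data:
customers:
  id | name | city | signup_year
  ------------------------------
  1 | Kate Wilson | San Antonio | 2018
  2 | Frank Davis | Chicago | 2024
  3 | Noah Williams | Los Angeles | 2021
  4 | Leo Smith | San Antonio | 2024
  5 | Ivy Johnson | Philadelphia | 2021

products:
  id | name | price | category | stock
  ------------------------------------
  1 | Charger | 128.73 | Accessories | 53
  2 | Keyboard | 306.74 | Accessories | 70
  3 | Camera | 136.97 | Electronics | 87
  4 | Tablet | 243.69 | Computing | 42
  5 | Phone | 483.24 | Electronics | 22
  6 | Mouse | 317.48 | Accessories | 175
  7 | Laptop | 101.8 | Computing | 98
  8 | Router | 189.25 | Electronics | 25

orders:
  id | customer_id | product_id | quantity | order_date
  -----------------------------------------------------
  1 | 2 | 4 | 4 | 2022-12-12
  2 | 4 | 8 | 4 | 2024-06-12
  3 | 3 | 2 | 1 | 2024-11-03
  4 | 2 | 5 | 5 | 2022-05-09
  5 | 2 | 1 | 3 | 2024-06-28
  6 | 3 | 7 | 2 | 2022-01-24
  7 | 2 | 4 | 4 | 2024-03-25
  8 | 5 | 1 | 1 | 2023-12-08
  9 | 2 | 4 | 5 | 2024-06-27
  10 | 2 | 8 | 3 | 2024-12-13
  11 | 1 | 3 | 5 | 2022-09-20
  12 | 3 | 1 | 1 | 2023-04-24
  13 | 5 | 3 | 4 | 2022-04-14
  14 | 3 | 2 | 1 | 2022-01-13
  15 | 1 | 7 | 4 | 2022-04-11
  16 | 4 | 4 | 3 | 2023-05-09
SELECT c.id, p.name AS product, c.quantity, c.order_date FROM orders c JOIN products p ON c.product_id = p.id ORDER BY c.quantity ASC

Execution result:
id | product | quantity | order_date
3 | Keyboard | 1 | 2024-11-03
8 | Charger | 1 | 2023-12-08
12 | Charger | 1 | 2023-04-24
14 | Keyboard | 1 | 2022-01-13
6 | Laptop | 2 | 2022-01-24
5 | Charger | 3 | 2024-06-28
10 | Router | 3 | 2024-12-13
16 | Tablet | 3 | 2023-05-09
1 | Tablet | 4 | 2022-12-12
2 | Router | 4 | 2024-06-12
7 | Tablet | 4 | 2024-03-25
13 | Camera | 4 | 2022-04-14
15 | Laptop | 4 | 2022-04-11
4 | Phone | 5 | 2022-05-09
9 | Tablet | 5 | 2024-06-27
11 | Camera | 5 | 2022-09-20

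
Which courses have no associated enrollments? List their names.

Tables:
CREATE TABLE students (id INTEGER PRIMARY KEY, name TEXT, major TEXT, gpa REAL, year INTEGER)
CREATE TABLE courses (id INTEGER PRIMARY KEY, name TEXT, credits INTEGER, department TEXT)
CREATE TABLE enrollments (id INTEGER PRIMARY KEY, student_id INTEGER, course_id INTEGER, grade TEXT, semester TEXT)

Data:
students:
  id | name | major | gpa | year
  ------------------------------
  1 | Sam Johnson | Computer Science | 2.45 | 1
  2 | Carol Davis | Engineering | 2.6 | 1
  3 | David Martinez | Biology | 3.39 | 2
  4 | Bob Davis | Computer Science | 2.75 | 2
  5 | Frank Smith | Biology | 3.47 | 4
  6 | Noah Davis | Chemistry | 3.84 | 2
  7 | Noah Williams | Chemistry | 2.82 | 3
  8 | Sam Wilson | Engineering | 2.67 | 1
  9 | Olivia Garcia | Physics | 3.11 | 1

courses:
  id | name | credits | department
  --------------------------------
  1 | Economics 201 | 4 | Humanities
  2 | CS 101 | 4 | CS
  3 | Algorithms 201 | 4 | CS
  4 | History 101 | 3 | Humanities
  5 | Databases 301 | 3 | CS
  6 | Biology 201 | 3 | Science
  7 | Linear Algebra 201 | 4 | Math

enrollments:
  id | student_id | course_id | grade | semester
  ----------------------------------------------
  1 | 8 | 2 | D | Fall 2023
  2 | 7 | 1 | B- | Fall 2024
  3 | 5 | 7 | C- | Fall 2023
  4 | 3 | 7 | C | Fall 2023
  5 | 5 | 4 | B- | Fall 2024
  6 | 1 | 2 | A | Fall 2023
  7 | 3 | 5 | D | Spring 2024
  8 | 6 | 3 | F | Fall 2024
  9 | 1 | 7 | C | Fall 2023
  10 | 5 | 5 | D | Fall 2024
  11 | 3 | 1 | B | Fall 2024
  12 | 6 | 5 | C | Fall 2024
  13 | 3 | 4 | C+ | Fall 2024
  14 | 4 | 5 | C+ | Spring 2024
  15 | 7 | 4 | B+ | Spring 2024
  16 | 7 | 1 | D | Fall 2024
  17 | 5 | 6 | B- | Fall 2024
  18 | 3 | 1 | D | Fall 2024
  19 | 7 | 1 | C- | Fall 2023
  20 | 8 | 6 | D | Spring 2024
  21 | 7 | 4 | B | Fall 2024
SELECT p.name FROM courses p LEFT JOIN enrollments c ON c.course_id = p.id WHERE c.id IS NULL

Execution result:
(no rows)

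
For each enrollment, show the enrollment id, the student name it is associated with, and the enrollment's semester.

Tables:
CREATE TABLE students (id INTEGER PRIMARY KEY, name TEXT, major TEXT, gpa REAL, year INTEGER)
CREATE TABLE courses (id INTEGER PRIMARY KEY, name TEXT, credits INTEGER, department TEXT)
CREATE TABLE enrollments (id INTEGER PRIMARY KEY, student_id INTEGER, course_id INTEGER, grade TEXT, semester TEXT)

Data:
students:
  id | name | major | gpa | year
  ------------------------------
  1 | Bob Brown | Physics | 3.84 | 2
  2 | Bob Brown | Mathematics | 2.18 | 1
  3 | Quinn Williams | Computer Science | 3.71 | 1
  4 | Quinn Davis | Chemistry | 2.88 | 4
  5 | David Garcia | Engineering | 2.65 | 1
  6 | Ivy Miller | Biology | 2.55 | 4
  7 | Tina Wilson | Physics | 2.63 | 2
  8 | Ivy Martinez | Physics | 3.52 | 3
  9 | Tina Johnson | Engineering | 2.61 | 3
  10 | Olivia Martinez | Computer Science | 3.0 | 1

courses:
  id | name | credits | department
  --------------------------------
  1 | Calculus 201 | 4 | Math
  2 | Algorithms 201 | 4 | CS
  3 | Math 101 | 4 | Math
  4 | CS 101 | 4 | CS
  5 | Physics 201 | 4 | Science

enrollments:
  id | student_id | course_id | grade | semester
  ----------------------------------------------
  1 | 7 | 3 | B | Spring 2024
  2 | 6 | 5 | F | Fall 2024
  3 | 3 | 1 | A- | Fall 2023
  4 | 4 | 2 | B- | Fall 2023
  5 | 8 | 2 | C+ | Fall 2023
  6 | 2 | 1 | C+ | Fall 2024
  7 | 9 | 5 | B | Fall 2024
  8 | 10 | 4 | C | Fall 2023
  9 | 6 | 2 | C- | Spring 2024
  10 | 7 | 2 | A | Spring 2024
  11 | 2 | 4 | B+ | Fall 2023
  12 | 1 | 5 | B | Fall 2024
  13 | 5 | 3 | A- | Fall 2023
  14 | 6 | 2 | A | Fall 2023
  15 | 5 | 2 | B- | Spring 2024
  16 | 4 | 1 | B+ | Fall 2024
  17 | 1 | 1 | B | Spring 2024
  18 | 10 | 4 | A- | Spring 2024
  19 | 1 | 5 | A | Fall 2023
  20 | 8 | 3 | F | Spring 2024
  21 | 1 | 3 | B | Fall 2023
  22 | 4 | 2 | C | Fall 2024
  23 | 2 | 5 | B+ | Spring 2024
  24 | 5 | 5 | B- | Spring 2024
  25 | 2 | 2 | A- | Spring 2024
SELECT c.id, p.name AS student, c.semester FROM enrollments c JOIN students p ON c.student_id = p.id

Execution result:
id | student | semester
1 | Tina Wilson | Spring 2024
2 | Ivy Miller | Fall 2024
3 | Quinn Williams | Fall 2023
4 | Quinn Davis | Fall 2023
5 | Ivy Martinez | Fall 2023
6 | Bob Brown | Fall 2024
7 | Tina Johnson | Fall 2024
8 | Olivia Martinez | Fall 2023
9 | Ivy Miller | Spring 2024
10 | Tina Wilson | Spring 2024
11 | Bob Brown | Fall 2023
12 | Bob Brown | Fall 2024
13 | David Garcia | Fall 2023
14 | Ivy Miller | Fall 2023
15 | David Garcia | Spring 2024
16 | Quinn Davis | Fall 2024
17 | Bob Brown | Spring 2024
18 | Olivia Martinez | Spring 2024
19 | Bob Brown | Fall 2023
20 | Ivy Martinez | Spring 2024
21 | Bob Brown | Fall 2023
22 | Quinn Davis | Fall 2024
23 | Bob Brown | Spring 2024
24 | David Garcia | Spring 2024
25 | Bob Brown | Spring 2024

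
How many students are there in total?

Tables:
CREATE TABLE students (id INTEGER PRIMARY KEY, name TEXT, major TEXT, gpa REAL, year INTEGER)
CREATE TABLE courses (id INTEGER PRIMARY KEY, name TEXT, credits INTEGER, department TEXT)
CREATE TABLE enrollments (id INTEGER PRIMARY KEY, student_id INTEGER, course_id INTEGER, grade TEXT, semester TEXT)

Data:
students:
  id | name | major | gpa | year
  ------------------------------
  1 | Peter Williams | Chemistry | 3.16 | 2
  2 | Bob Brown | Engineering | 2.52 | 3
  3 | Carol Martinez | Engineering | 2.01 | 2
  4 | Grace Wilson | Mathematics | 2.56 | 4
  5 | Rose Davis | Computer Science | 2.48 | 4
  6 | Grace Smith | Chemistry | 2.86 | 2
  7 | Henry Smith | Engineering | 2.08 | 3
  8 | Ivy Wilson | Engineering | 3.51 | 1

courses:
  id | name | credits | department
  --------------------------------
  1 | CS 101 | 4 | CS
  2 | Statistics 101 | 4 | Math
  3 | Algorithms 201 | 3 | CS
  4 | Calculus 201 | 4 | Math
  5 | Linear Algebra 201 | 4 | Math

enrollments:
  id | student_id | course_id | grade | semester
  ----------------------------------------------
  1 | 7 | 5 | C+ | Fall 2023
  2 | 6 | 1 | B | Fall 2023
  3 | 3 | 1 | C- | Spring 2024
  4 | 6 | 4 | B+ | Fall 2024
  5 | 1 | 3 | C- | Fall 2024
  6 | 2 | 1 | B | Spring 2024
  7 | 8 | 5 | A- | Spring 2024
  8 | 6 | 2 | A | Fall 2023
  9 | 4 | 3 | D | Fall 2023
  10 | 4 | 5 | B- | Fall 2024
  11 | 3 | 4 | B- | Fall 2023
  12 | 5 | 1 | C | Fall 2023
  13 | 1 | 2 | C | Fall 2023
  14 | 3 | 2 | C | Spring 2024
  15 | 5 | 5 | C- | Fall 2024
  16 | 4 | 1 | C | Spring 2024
SELECT COUNT(*) FROM students

Execution result:
8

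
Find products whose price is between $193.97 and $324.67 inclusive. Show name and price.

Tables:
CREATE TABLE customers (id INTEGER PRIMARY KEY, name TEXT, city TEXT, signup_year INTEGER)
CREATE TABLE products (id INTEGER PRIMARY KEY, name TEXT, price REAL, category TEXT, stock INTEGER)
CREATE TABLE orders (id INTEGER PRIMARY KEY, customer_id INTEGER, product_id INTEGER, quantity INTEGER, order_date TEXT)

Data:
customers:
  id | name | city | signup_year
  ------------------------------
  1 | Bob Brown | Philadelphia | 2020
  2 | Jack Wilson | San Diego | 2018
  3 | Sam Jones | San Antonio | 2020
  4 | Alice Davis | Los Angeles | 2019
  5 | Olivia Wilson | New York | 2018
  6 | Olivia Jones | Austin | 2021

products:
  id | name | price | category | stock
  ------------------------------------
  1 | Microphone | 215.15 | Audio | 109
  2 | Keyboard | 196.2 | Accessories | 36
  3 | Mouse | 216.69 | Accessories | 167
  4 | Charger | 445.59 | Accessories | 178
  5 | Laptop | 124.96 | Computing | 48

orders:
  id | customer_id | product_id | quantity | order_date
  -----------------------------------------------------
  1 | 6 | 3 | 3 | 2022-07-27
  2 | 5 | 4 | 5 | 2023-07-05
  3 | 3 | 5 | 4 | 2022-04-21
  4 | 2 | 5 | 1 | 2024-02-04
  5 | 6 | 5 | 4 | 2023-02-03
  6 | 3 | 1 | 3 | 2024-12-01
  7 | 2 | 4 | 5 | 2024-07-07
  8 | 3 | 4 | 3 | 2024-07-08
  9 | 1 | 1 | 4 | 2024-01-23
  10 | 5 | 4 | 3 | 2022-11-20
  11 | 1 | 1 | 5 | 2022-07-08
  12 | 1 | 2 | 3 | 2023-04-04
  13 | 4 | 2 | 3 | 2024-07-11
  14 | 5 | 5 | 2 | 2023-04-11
SELECT name, price FROM products WHERE price BETWEEN 193.97 AND 324.67

Execution result:
name | price
Microphone | 215.15
Keyboard | 196.20
Mouse | 216.69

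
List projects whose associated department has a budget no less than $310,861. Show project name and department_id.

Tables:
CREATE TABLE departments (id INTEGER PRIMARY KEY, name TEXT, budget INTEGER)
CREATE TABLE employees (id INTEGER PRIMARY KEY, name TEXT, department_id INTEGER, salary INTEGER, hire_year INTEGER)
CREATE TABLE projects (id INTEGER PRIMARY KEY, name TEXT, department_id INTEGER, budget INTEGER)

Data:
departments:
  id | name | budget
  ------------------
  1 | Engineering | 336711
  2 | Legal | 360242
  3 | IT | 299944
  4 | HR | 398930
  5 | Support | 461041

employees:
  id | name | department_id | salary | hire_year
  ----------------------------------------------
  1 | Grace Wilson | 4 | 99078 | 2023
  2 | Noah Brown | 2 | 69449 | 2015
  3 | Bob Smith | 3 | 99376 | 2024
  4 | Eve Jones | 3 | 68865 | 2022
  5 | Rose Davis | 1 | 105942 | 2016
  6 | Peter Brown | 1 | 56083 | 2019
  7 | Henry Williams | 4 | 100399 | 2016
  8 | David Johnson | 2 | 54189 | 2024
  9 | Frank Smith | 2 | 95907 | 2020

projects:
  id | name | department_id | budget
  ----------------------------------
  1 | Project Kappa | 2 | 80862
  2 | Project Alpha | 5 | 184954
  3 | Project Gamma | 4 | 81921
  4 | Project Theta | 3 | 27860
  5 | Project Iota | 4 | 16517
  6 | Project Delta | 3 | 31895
SELECT name, department_id FROM projects WHERE department_id IN (SELECT id FROM departments WHERE budget >= 310861)

Execution result:
name | department_id
Project Kappa | 2
Project Alpha | 5
Project Gamma | 4
Project Iota | 4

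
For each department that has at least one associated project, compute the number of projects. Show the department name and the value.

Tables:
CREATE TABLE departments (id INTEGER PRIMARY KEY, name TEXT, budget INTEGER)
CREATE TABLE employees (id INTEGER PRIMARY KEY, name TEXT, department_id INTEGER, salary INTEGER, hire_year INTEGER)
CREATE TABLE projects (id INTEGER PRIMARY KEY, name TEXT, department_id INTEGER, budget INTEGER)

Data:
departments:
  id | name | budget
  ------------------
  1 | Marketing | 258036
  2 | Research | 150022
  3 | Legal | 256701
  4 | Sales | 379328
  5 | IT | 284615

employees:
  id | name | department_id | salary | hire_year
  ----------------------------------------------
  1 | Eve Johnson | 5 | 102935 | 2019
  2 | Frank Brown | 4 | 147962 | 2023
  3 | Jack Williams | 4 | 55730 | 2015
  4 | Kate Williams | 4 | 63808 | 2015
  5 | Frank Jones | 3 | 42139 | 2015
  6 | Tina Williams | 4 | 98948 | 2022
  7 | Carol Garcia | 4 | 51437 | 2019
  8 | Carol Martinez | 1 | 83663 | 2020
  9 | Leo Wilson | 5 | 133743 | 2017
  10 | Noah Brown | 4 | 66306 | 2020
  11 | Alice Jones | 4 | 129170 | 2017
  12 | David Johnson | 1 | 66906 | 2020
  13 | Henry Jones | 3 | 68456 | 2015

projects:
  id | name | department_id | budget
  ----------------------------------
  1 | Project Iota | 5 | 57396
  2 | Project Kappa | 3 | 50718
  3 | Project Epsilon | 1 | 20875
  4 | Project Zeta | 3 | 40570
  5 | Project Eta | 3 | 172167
SELECT p.name, COUNT(*) AS n FROM projects c JOIN departments p ON c.department_id = p.id GROUP BY p.id, p.name

Execution result:
name | n
Marketing | 1
Legal | 3
IT | 1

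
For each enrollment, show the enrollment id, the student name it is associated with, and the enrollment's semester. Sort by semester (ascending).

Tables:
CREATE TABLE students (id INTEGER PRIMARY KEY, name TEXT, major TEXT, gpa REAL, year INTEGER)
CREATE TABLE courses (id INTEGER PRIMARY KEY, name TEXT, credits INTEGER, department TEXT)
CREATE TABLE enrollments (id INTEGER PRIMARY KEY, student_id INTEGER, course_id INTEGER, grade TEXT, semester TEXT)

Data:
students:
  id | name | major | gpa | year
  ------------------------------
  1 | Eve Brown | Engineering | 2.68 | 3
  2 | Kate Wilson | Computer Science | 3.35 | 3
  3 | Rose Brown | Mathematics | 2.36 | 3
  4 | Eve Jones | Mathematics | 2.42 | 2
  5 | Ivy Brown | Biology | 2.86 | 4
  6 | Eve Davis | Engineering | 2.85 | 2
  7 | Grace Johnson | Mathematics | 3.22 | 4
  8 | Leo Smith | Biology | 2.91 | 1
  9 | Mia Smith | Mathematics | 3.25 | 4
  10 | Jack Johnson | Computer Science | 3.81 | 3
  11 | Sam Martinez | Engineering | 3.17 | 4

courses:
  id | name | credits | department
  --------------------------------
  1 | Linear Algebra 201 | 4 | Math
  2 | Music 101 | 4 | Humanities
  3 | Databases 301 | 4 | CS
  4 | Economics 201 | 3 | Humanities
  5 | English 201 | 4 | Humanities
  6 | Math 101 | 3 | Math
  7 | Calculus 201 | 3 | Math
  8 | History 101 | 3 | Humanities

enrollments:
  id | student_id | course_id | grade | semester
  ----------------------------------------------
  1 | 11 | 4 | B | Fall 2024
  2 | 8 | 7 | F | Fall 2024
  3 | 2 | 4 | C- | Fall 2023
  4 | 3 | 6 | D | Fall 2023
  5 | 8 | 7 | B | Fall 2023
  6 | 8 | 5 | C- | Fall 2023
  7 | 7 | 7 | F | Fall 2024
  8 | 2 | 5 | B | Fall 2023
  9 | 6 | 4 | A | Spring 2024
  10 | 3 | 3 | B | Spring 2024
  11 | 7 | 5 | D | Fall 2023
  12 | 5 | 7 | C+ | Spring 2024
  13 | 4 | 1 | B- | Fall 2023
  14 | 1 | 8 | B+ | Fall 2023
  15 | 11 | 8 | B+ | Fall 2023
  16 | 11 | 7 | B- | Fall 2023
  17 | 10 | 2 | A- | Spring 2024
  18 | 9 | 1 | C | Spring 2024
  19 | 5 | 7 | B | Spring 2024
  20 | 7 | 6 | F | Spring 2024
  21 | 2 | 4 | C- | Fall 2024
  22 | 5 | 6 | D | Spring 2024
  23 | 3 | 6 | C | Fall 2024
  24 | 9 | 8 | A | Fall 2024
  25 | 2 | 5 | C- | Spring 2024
SELECT c.id, p.name AS student, c.semester FROM enrollments c JOIN students p ON c.student_id = p.id ORDER BY c.semester ASC

Execution result:
id | student | semester
3 | Kate Wilson | Fall 2023
4 | Rose Brown | Fall 2023
5 | Leo Smith | Fall 2023
6 | Leo Smith | Fall 2023
8 | Kate Wilson | Fall 2023
11 | Grace Johnson | Fall 2023
13 | Eve Jones | Fall 2023
14 | Eve Brown | Fall 2023
15 | Sam Martinez | Fall 2023
16 | Sam Martinez | Fall 2023
1 | Sam Martinez | Fall 2024
2 | Leo Smith | Fall 2024
7 | Grace Johnson | Fall 2024
21 | Kate Wilson | Fall 2024
23 | Rose Brown | Fall 2024
24 | Mia Smith | Fall 2024
9 | Eve Davis | Spring 2024
10 | Rose Brown | Spring 2024
12 | Ivy Brown | Spring 2024
17 | Jack Johnson | Spring 2024
18 | Mia Smith | Spring 2024
19 | Ivy Brown | Spring 2024
20 | Grace Johnson | Spring 2024
22 | Ivy Brown | Spring 2024
25 | Kate Wilson | Spring 2024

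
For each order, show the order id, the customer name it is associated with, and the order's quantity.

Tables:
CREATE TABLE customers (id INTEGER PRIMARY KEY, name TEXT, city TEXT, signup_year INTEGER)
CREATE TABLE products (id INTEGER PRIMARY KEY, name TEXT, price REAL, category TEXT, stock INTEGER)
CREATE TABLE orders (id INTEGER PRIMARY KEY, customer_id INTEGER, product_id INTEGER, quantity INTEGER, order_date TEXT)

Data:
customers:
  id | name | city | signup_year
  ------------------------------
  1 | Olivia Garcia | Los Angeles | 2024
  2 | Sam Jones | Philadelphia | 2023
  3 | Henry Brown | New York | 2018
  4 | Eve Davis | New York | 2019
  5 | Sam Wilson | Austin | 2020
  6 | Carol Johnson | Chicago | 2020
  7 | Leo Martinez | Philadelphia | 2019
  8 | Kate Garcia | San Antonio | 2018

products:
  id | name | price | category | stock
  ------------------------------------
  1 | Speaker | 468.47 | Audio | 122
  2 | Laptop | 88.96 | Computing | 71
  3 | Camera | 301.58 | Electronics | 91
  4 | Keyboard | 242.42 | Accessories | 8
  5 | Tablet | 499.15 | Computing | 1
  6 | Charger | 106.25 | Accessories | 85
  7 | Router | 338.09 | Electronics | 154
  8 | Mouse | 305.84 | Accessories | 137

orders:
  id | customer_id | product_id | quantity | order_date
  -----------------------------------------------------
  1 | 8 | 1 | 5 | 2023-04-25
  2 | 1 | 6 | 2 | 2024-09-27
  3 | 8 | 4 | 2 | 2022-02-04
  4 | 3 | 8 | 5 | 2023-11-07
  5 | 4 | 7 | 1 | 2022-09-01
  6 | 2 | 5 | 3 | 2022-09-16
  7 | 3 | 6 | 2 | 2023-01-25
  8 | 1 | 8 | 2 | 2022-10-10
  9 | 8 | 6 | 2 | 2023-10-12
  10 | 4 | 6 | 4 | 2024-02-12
SELECT c.id, p.name AS customer, c.quantity FROM orders c JOIN customers p ON c.customer_id = p.id

Execution result:
id | customer | quantity
1 | Kate Garcia | 5
2 | Olivia Garcia | 2
3 | Kate Garcia | 2
4 | Henry Brown | 5
5 | Eve Davis | 1
6 | Sam Jones | 3
7 | Henry Brown | 2
8 | Olivia Garcia | 2
9 | Kate Garcia | 2
10 | Eve Davis | 4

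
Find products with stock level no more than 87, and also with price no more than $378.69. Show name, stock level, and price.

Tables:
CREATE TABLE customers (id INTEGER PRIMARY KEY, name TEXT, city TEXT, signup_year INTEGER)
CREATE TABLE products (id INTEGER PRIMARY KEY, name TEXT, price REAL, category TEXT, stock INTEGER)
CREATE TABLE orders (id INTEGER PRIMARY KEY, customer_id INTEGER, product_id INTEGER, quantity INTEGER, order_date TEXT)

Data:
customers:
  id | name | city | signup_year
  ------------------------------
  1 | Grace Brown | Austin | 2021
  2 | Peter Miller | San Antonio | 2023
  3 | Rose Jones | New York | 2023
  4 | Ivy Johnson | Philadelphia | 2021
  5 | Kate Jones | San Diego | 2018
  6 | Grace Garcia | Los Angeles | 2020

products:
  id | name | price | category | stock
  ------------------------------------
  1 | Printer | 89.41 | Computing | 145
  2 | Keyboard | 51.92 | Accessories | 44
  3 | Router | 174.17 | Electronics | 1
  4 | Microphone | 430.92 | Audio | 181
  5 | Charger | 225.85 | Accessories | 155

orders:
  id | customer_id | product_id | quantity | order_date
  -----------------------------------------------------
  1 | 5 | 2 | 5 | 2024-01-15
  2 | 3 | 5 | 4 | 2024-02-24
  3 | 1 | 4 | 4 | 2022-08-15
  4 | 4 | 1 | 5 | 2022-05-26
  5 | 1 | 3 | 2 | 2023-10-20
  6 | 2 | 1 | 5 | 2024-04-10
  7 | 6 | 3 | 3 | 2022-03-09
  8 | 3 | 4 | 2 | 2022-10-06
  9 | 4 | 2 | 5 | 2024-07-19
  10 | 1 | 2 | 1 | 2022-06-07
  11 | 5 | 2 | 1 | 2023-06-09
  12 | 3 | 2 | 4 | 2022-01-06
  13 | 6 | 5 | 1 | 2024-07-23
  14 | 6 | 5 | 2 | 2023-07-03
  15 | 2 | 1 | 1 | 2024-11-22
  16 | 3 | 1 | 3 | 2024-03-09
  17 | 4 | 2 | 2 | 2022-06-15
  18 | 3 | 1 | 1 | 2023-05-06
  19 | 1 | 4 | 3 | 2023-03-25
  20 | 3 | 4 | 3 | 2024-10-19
SELECT name, stock, price FROM products WHERE stock <= 87 AND price <= 378.69

Execution result:
name | stock | price
Keyboard | 44 | 51.92
Router | 1 | 174.17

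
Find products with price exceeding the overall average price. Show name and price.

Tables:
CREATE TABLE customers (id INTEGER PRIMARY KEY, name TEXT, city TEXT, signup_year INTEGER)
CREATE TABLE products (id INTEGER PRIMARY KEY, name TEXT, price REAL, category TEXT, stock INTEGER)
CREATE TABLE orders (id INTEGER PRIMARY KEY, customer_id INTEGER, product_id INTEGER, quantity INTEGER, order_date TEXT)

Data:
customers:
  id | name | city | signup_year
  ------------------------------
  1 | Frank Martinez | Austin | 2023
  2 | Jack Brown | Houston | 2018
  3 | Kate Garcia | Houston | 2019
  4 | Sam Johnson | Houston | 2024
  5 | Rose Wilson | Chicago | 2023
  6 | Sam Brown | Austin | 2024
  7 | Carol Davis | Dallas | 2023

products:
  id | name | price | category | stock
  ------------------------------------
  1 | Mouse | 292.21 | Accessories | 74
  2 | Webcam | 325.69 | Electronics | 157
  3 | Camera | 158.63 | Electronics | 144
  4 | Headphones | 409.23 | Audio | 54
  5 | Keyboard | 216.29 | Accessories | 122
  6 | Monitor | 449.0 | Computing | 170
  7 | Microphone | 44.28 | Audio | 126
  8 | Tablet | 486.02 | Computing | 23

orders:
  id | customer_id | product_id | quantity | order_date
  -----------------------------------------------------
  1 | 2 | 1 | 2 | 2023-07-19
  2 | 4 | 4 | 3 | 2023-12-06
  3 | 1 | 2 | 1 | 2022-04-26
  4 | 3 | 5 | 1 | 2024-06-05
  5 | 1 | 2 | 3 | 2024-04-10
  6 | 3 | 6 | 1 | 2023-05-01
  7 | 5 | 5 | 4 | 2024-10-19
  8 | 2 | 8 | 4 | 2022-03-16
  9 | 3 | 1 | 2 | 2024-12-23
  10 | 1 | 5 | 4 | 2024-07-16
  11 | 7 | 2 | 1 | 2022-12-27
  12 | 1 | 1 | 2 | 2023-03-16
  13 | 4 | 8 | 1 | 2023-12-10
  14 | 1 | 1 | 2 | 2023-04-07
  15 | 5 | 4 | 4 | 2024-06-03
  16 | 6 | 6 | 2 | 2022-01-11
SELECT name, price FROM products WHERE price > (SELECT AVG(price) FROM products)

Execution result:
name | price
Webcam | 325.69
Headphones | 409.23
Monitor | 449.00
Tablet | 486.02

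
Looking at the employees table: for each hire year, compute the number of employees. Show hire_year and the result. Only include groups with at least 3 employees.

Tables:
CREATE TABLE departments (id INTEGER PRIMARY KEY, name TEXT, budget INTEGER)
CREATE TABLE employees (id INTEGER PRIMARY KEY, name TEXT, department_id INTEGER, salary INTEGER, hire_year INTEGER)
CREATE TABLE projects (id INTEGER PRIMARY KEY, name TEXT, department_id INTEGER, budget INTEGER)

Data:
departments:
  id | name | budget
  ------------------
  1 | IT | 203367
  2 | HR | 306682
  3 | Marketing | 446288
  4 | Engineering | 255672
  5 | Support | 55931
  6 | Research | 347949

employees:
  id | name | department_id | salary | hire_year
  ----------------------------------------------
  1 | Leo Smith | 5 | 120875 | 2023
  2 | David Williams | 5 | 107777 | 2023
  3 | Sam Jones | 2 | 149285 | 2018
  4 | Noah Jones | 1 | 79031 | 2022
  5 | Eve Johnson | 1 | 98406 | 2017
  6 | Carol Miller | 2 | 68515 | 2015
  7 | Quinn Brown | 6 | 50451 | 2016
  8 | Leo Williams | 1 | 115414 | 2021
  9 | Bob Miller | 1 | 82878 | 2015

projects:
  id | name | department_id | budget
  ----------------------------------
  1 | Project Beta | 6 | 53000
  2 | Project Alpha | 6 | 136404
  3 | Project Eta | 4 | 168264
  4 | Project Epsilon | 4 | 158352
SELECT hire_year, COUNT(*) AS n FROM employees GROUP BY hire_year HAVING COUNT(*) >= 3

Execution result:
(no rows)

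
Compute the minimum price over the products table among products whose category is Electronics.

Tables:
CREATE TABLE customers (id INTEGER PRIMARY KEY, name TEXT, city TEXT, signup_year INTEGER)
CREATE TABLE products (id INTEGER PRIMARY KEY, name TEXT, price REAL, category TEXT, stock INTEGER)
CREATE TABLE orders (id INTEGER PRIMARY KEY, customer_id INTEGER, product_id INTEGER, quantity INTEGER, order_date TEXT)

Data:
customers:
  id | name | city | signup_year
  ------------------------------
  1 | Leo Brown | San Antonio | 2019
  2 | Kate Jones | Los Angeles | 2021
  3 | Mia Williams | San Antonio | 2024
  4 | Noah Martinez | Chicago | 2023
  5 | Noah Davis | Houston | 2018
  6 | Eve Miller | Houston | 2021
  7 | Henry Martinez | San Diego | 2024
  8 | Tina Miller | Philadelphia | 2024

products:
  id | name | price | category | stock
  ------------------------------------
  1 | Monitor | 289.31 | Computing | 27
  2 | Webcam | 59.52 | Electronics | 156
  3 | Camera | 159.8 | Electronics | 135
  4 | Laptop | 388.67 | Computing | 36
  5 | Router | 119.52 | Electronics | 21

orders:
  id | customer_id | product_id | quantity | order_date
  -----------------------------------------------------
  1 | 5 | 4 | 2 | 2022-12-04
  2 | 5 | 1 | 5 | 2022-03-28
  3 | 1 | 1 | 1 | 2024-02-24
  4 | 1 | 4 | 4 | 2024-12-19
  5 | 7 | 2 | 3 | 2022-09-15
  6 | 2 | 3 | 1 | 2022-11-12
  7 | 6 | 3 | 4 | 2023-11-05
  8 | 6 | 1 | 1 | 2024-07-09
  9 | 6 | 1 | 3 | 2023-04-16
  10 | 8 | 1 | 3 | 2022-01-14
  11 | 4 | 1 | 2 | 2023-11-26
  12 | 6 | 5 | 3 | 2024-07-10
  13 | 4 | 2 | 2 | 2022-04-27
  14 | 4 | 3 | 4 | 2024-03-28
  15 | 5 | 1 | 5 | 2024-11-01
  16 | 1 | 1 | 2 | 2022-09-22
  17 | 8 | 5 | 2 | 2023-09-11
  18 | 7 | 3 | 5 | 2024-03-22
SELECT MIN(price) FROM products WHERE category = 'Electronics'

Execution result:
59.52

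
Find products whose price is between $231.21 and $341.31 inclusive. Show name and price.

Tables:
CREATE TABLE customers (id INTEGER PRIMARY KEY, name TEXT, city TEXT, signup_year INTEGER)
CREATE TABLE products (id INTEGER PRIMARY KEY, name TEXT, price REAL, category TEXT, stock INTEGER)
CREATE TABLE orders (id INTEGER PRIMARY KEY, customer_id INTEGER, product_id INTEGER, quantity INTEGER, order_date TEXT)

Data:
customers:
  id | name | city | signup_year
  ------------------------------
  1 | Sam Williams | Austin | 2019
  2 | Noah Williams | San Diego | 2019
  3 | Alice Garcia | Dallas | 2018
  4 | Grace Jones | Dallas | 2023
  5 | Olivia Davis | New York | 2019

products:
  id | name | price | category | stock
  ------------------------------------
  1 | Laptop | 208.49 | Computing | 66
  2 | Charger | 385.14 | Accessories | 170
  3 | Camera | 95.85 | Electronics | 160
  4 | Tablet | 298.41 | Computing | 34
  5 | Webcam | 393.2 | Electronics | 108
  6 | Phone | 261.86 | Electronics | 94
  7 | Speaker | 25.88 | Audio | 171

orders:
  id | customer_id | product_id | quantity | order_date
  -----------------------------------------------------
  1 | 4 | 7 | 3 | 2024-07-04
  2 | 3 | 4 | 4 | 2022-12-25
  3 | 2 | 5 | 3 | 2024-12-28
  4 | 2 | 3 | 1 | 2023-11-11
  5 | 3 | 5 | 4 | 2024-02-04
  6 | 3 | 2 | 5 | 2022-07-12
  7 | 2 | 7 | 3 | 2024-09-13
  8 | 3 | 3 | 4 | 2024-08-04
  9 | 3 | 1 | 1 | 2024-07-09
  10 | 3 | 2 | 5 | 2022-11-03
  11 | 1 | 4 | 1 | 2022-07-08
SELECT name, price FROM products WHERE price BETWEEN 231.21 AND 341.31

Execution result:
name | price
Tablet | 298.41
Phone | 261.86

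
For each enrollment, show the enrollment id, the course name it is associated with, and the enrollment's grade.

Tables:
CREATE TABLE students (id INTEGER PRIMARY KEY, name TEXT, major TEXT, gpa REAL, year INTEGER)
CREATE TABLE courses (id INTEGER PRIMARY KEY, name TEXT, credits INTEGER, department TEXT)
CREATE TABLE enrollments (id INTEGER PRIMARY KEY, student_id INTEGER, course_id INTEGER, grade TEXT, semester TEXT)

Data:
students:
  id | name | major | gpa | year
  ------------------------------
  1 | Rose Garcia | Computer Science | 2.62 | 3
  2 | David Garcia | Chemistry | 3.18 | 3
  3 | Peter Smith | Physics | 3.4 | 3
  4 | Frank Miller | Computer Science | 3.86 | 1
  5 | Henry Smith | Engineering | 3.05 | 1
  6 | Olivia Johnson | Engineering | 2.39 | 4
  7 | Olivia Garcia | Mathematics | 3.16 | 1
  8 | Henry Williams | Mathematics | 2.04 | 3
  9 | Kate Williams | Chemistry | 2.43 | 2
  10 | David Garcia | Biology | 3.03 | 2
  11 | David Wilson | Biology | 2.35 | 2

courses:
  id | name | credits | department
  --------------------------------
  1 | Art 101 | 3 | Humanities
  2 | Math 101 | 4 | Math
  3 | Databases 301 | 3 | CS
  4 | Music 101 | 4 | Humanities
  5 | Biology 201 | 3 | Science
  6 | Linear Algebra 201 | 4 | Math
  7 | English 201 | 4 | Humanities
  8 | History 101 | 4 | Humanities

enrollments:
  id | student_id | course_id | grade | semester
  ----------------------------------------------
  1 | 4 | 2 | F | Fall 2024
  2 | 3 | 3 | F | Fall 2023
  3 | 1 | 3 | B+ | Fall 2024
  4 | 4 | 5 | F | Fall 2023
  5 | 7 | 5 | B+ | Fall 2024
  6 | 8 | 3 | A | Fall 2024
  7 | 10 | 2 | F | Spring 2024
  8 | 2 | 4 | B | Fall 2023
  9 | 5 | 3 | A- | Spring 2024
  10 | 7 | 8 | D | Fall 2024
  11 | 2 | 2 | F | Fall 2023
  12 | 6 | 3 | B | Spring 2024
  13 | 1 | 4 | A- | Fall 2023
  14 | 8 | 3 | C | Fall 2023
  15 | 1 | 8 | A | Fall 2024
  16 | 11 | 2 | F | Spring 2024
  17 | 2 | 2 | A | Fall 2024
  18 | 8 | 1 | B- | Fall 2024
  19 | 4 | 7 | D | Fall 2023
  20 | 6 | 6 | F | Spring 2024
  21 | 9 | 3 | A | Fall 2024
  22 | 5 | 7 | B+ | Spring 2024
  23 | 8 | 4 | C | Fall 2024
SELECT c.id, p.name AS course, c.grade FROM enrollments c JOIN courses p ON c.course_id = p.id

Execution result:
id | course | grade
1 | Math 101 | F
2 | Databases 301 | F
3 | Databases 301 | B+
4 | Biology 201 | F
5 | Biology 201 | B+
6 | Databases 301 | A
7 | Math 101 | F
8 | Music 101 | B
9 | Databases 301 | A-
10 | History 101 | D
11 | Math 101 | F
12 | Databases 301 | B
13 | Music 101 | A-
14 | Databases 301 | C
15 | History 101 | A
16 | Math 101 | F
17 | Math 101 | A
18 | Art 101 | B-
19 | English 201 | D
20 | Linear Algebra 201 | F
21 | Databases 301 | A
22 | English 201 | B+
23 | Music 101 | C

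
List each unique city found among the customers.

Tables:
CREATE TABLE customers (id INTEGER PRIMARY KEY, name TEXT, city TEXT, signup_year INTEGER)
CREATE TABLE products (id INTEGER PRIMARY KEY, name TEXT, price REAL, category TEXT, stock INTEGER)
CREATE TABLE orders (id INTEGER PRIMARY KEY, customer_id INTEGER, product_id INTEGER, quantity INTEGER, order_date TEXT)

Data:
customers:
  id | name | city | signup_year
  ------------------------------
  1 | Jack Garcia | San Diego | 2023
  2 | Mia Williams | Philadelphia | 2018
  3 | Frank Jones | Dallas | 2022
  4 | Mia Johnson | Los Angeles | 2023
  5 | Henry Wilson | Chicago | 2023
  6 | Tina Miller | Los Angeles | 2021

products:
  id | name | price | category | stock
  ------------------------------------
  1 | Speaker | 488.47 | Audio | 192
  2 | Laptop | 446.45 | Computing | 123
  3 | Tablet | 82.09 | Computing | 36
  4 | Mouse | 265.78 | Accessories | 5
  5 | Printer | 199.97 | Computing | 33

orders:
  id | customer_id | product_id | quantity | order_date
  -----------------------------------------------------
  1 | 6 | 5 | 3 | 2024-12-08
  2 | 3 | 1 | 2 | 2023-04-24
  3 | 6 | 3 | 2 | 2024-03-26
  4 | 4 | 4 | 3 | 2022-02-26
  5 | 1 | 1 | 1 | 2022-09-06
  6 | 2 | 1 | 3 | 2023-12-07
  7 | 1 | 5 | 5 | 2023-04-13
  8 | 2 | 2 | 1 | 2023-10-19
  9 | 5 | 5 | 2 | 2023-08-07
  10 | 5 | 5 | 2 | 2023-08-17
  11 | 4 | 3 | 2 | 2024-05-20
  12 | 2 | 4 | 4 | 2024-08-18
SELECT DISTINCT city FROM customers

Execution result:
city
San Diego
Philadelphia
Dallas
Los Angeles
Chicago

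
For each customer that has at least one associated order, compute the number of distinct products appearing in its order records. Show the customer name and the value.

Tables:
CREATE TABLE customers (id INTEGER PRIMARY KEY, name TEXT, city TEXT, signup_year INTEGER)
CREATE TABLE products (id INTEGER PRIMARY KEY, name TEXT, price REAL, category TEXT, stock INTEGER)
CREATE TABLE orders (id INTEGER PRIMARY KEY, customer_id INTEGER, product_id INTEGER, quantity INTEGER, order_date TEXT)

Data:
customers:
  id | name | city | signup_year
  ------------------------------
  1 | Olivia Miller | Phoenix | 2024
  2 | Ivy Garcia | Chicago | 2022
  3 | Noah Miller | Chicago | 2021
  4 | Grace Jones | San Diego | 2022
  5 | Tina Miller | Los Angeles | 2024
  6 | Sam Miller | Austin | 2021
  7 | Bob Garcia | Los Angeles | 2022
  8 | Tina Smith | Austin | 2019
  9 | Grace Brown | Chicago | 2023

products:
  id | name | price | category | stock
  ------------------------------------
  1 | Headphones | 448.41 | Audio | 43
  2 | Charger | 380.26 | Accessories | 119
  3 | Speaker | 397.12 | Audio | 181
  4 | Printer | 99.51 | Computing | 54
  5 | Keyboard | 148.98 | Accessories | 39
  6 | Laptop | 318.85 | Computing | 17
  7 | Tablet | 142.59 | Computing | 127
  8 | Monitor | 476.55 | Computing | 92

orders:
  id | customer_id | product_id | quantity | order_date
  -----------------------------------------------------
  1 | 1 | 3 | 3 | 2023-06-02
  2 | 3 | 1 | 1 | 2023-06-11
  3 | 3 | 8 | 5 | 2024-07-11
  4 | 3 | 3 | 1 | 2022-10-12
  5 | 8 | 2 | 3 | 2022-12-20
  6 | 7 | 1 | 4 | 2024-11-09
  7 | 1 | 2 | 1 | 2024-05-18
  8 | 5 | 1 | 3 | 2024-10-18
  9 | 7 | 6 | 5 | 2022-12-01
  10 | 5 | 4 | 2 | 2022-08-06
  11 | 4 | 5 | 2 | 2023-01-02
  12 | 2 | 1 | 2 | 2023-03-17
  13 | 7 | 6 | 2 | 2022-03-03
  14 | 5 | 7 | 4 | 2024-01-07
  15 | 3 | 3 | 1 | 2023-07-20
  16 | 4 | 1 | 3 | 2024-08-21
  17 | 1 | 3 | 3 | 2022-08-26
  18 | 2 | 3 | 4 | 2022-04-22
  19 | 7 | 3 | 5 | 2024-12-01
SELECT p.name, COUNT(DISTINCT c.product_id) AS distinct_product_count FROM orders c JOIN customers p ON c.customer_id = p.id GROUP BY p.id, p.name

Execution result:
name | distinct_product_count
Olivia Miller | 2
Ivy Garcia | 2
Noah Miller | 3
Grace Jones | 2
Tina Miller | 3
Bob Garcia | 3
Tina Smith | 1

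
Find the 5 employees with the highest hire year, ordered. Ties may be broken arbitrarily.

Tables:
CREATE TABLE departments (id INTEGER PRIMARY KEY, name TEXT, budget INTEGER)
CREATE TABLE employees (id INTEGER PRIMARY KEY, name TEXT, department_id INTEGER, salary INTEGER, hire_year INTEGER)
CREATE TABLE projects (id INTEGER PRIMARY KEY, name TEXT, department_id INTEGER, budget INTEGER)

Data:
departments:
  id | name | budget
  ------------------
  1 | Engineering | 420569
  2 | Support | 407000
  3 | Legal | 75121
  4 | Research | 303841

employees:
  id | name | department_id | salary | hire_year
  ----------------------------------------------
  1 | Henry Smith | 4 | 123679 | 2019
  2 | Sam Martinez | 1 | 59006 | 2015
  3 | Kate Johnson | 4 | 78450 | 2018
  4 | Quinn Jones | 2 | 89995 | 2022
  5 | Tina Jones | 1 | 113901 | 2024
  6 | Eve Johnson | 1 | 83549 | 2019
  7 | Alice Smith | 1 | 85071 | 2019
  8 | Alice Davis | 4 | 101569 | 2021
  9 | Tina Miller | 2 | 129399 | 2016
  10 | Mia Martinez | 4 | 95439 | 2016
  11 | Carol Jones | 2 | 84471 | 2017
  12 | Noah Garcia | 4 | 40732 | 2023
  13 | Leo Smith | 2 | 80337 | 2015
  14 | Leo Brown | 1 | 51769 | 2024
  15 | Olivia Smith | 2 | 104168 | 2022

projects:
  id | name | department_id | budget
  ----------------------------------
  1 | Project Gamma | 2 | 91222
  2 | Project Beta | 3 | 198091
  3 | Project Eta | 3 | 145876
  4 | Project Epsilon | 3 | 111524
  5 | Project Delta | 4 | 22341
SELECT name, hire_year FROM employees ORDER BY hire_year DESC LIMIT 5

Execution result:
name | hire_year
Tina Jones | 2024
Leo Brown | 2024
Noah Garcia | 2023
Quinn Jones | 2022
Olivia Smith | 2022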